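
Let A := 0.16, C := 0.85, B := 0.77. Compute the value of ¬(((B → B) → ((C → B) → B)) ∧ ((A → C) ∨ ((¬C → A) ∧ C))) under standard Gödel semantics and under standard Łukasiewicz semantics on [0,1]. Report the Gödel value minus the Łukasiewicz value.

Gödel evaluation:
  (B → B): 0.77 ≤ 0.77, so result = 1
  (C → B): 0.85 > 0.77, so result = 0.77
  ((C → B) → B): 0.77 ≤ 0.77, so result = 1
  ((B → B) → ((C → B) → B)): 1 ≤ 1, so result = 1
  (A → C): 0.16 ≤ 0.85, so result = 1
  ¬C: Gödel ¬ of 0.85 = 0 (operand ≠ 0)
  (¬C → A): 0 ≤ 0.16, so result = 1
  ((¬C → A) ∧ C) = min(1, 0.85) = 0.85
  ((A → C) ∨ ((¬C → A) ∧ C)) = max(1, 0.85) = 1
  (((B → B) → ((C → B) → B)) ∧ ((A → C) ∨ ((¬C → A) ∧ C))) = min(1, 1) = 1
  ¬(((B → B) → ((C → B) → B)) ∧ ((A → C) ∨ ((¬C → A) ∧ C))): Gödel ¬ of 1 = 0 (operand ≠ 0)
  Gödel value = 0
Łukasiewicz evaluation:
  (B → B): min(1, 1 − 0.77 + 0.77) = 1
  (C → B): min(1, 1 − 0.85 + 0.77) = 0.92
  ((C → B) → B): min(1, 1 − 0.92 + 0.77) = 0.85
  ((B → B) → ((C → B) → B)): min(1, 1 − 1 + 0.85) = 0.85
  (A → C): min(1, 1 − 0.16 + 0.85) = 1
  ¬C: Łukasiewicz ¬ gives 1 − 0.85 = 0.15
  (¬C → A): min(1, 1 − 0.15 + 0.16) = 1
  ((¬C → A) ∧ C) = min(1, 0.85) = 0.85
  ((A → C) ∨ ((¬C → A) ∧ C)) = max(1, 0.85) = 1
  (((B → B) → ((C → B) → B)) ∧ ((A → C) ∨ ((¬C → A) ∧ C))) = min(0.85, 1) = 0.85
  ¬(((B → B) → ((C → B) → B)) ∧ ((A → C) ∨ ((¬C → A) ∧ C))): Łukasiewicz ¬ gives 1 − 0.85 = 0.15
  Łukasiewicz value = 0.15
Difference: 0 − 0.15 = -0.15

-0.15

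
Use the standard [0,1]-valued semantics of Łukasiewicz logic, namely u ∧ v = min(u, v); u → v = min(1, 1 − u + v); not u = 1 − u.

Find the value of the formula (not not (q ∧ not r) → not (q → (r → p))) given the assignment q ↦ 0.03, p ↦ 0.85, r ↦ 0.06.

not r: Łukasiewicz ¬ gives 1 − 0.06 = 0.94
(q ∧ not r) = min(0.03, 0.94) = 0.03
not (q ∧ not r): Łukasiewicz ¬ gives 1 − 0.03 = 0.97
not not (q ∧ not r): Łukasiewicz ¬ gives 1 − 0.97 = 0.03
(r → p): min(1, 1 − 0.06 + 0.85) = 1
(q → (r → p)): min(1, 1 − 0.03 + 1) = 1
not (q → (r → p)): Łukasiewicz ¬ gives 1 − 1 = 0
(not not (q ∧ not r) → not (q → (r → p))): min(1, 1 − 0.03 + 0) = 0.97

0.97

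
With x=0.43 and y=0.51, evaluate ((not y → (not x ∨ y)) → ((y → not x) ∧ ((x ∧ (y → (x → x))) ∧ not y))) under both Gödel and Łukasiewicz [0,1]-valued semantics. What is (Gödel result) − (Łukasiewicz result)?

Gödel evaluation:
  not y: Gödel ¬ of 0.51 = 0 (operand ≠ 0)
  not x: Gödel ¬ of 0.43 = 0 (operand ≠ 0)
  (not x ∨ y) = max(0, 0.51) = 0.51
  (not y → (not x ∨ y)): 0 ≤ 0.51, so result = 1
  not x: Gödel ¬ of 0.43 = 0 (operand ≠ 0)
  (y → not x): 0.51 > 0, so result = 0
  (x → x): 0.43 ≤ 0.43, so result = 1
  (y → (x → x)): 0.51 ≤ 1, so result = 1
  (x ∧ (y → (x → x))) = min(0.43, 1) = 0.43
  not y: Gödel ¬ of 0.51 = 0 (operand ≠ 0)
  ((x ∧ (y → (x → x))) ∧ not y) = min(0.43, 0) = 0
  ((y → not x) ∧ ((x ∧ (y → (x → x))) ∧ not y)) = min(0, 0) = 0
  ((not y → (not x ∨ y)) → ((y → not x) ∧ ((x ∧ (y → (x → x))) ∧ not y))): 1 > 0, so result = 0
  Gödel value = 0
Łukasiewicz evaluation:
  not y: Łukasiewicz ¬ gives 1 − 0.51 = 0.49
  not x: Łukasiewicz ¬ gives 1 − 0.43 = 0.57
  (not x ∨ y) = max(0.57, 0.51) = 0.57
  (not y → (not x ∨ y)): min(1, 1 − 0.49 + 0.57) = 1
  not x: Łukasiewicz ¬ gives 1 − 0.43 = 0.57
  (y → not x): min(1, 1 − 0.51 + 0.57) = 1
  (x → x): min(1, 1 − 0.43 + 0.43) = 1
  (y → (x → x)): min(1, 1 − 0.51 + 1) = 1
  (x ∧ (y → (x → x))) = min(0.43, 1) = 0.43
  not y: Łukasiewicz ¬ gives 1 − 0.51 = 0.49
  ((x ∧ (y → (x → x))) ∧ not y) = min(0.43, 0.49) = 0.43
  ((y → not x) ∧ ((x ∧ (y → (x → x))) ∧ not y)) = min(1, 0.43) = 0.43
  ((not y → (not x ∨ y)) → ((y → not x) ∧ ((x ∧ (y → (x → x))) ∧ not y))): min(1, 1 − 1 + 0.43) = 0.43
  Łukasiewicz value = 0.43
Difference: 0 − 0.43 = -0.43

-0.43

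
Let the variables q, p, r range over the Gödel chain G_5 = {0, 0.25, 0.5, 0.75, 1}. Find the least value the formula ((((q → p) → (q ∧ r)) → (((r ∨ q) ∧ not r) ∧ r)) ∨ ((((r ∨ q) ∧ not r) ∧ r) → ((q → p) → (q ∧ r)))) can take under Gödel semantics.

1.00

Every assignment gives 1. For instance at q = 0, p = 0, r = 0:
  (q → p): 0 ≤ 0, so result = 1
  (q ∧ r) = min(0, 0) = 0
  ((q → p) → (q ∧ r)): 1 > 0, so result = 0
  (r ∨ q) = max(0, 0) = 0
  not r: Gödel ¬ of 0 = 1 (operand is 0)
  ((r ∨ q) ∧ not r) = min(0, 1) = 0
  (((r ∨ q) ∧ not r) ∧ r) = min(0, 0) = 0
  (((q → p) → (q ∧ r)) → (((r ∨ q) ∧ not r) ∧ r)): 0 ≤ 0, so result = 1
  (r ∨ q) = max(0, 0) = 0
  not r: Gödel ¬ of 0 = 1 (operand is 0)
  ((r ∨ q) ∧ not r) = min(0, 1) = 0
  (((r ∨ q) ∧ not r) ∧ r) = min(0, 0) = 0
  (q → p): 0 ≤ 0, so result = 1
  (q ∧ r) = min(0, 0) = 0
  ((q → p) → (q ∧ r)): 1 > 0, so result = 0
  ((((r ∨ q) ∧ not r) ∧ r) → ((q → p) → (q ∧ r))): 0 ≤ 0, so result = 1
  ((((q → p) → (q ∧ r)) → (((r ∨ q) ∧ not r) ∧ r)) ∨ ((((r ∨ q) ∧ not r) ∧ r) → ((q → p) → (q ∧ r)))) = max(1, 1) = 1
All 125 assignments give value 1 — the formula is a G_5-tautology.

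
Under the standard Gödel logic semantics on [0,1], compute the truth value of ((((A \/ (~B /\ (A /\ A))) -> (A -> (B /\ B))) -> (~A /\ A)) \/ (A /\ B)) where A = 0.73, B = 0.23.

0.23

~B: Gödel ¬ of 0.23 = 0 (operand ≠ 0)
(A /\ A) = min(0.73, 0.73) = 0.73
(~B /\ (A /\ A)) = min(0, 0.73) = 0
(A \/ (~B /\ (A /\ A))) = max(0.73, 0) = 0.73
(B /\ B) = min(0.23, 0.23) = 0.23
(A -> (B /\ B)): 0.73 > 0.23, so result = 0.23
((A \/ (~B /\ (A /\ A))) -> (A -> (B /\ B))): 0.73 > 0.23, so result = 0.23
~A: Gödel ¬ of 0.73 = 0 (operand ≠ 0)
(~A /\ A) = min(0, 0.73) = 0
(((A \/ (~B /\ (A /\ A))) -> (A -> (B /\ B))) -> (~A /\ A)): 0.23 > 0, so result = 0
(A /\ B) = min(0.73, 0.23) = 0.23
((((A \/ (~B /\ (A /\ A))) -> (A -> (B /\ B))) -> (~A /\ A)) \/ (A /\ B)) = max(0, 0.23) = 0.23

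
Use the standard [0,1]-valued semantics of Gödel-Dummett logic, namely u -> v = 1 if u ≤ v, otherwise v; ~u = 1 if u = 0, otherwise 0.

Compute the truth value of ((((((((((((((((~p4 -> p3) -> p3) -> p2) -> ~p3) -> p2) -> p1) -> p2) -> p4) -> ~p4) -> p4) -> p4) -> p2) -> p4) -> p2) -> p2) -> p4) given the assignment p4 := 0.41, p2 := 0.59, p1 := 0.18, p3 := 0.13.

~p4: Gödel ¬ of 0.41 = 0 (operand ≠ 0)
(~p4 -> p3): 0 ≤ 0.13, so result = 1
((~p4 -> p3) -> p3): 1 > 0.13, so result = 0.13
(((~p4 -> p3) -> p3) -> p2): 0.13 ≤ 0.59, so result = 1
~p3: Gödel ¬ of 0.13 = 0 (operand ≠ 0)
((((~p4 -> p3) -> p3) -> p2) -> ~p3): 1 > 0, so result = 0
(((((~p4 -> p3) -> p3) -> p2) -> ~p3) -> p2): 0 ≤ 0.59, so result = 1
((((((~p4 -> p3) -> p3) -> p2) -> ~p3) -> p2) -> p1): 1 > 0.18, so result = 0.18
(((((((~p4 -> p3) -> p3) -> p2) -> ~p3) -> p2) -> p1) -> p2): 0.18 ≤ 0.59, so result = 1
((((((((~p4 -> p3) -> p3) -> p2) -> ~p3) -> p2) -> p1) -> p2) -> p4): 1 > 0.41, so result = 0.41
~p4: Gödel ¬ of 0.41 = 0 (operand ≠ 0)
(((((((((~p4 -> p3) -> p3) -> p2) -> ~p3) -> p2) -> p1) -> p2) -> p4) -> ~p4): 0.41 > 0, so result = 0
((((((((((~p4 -> p3) -> p3) -> p2) -> ~p3) -> p2) -> p1) -> p2) -> p4) -> ~p4) -> p4): 0 ≤ 0.41, so result = 1
(((((((((((~p4 -> p3) -> p3) -> p2) -> ~p3) -> p2) -> p1) -> p2) -> p4) -> ~p4) -> p4) -> p4): 1 > 0.41, so result = 0.41
((((((((((((~p4 -> p3) -> p3) -> p2) -> ~p3) -> p2) -> p1) -> p2) -> p4) -> ~p4) -> p4) -> p4) -> p2): 0.41 ≤ 0.59, so result = 1
(((((((((((((~p4 -> p3) -> p3) -> p2) -> ~p3) -> p2) -> p1) -> p2) -> p4) -> ~p4) -> p4) -> p4) -> p2) -> p4): 1 > 0.41, so result = 0.41
((((((((((((((~p4 -> p3) -> p3) -> p2) -> ~p3) -> p2) -> p1) -> p2) -> p4) -> ~p4) -> p4) -> p4) -> p2) -> p4) -> p2): 0.41 ≤ 0.59, so result = 1
(((((((((((((((~p4 -> p3) -> p3) -> p2) -> ~p3) -> p2) -> p1) -> p2) -> p4) -> ~p4) -> p4) -> p4) -> p2) -> p4) -> p2) -> p2): 1 > 0.59, so result = 0.59
((((((((((((((((~p4 -> p3) -> p3) -> p2) -> ~p3) -> p2) -> p1) -> p2) -> p4) -> ~p4) -> p4) -> p4) -> p2) -> p4) -> p2) -> p2) -> p4): 0.59 > 0.41, so result = 0.41

0.41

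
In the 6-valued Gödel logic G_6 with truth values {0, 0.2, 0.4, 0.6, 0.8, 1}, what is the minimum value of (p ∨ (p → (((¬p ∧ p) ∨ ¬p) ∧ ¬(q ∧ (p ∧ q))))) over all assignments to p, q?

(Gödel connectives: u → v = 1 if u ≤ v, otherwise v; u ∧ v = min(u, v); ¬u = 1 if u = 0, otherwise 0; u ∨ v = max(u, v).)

0.20

The minimum is attained at p = 0.2, q = 0:
  ¬p: Gödel ¬ of 0.2 = 0 (operand ≠ 0)
  (¬p ∧ p) = min(0, 0.2) = 0
  ¬p: Gödel ¬ of 0.2 = 0 (operand ≠ 0)
  ((¬p ∧ p) ∨ ¬p) = max(0, 0) = 0
  (p ∧ q) = min(0.2, 0) = 0
  (q ∧ (p ∧ q)) = min(0, 0) = 0
  ¬(q ∧ (p ∧ q)): Gödel ¬ of 0 = 1 (operand is 0)
  (((¬p ∧ p) ∨ ¬p) ∧ ¬(q ∧ (p ∧ q))) = min(0, 1) = 0
  (p → (((¬p ∧ p) ∨ ¬p) ∧ ¬(q ∧ (p ∧ q)))): 0.2 > 0, so result = 0
  (p ∨ (p → (((¬p ∧ p) ∨ ¬p) ∧ ¬(q ∧ (p ∧ q))))) = max(0.2, 0) = 0.2
Checking all 36 assignments confirms none give a value below 0.20.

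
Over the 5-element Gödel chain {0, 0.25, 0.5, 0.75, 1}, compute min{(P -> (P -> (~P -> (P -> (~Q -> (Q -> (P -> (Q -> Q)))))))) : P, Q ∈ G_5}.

Every assignment gives 1. For instance at P = 0, Q = 0:
  ~P: Gödel ¬ of 0 = 1 (operand is 0)
  ~Q: Gödel ¬ of 0 = 1 (operand is 0)
  (Q -> Q): 0 ≤ 0, so result = 1
  (P -> (Q -> Q)): 0 ≤ 1, so result = 1
  (Q -> (P -> (Q -> Q))): 0 ≤ 1, so result = 1
  (~Q -> (Q -> (P -> (Q -> Q)))): 1 ≤ 1, so result = 1
  (P -> (~Q -> (Q -> (P -> (Q -> Q))))): 0 ≤ 1, so result = 1
  (~P -> (P -> (~Q -> (Q -> (P -> (Q -> Q)))))): 1 ≤ 1, so result = 1
  (P -> (~P -> (P -> (~Q -> (Q -> (P -> (Q -> Q))))))): 0 ≤ 1, so result = 1
  (P -> (P -> (~P -> (P -> (~Q -> (Q -> (P -> (Q -> Q)))))))): 0 ≤ 1, so result = 1
All 25 assignments give value 1 — the formula is a G_5-tautology.

1.00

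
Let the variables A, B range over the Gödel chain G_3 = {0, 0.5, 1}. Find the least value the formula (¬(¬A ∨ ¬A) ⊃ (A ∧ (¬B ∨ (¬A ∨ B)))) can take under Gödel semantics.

The minimum is attained at A = 0.5, B = 0:
  ¬A: Gödel ¬ of 0.5 = 0 (operand ≠ 0)
  ¬A: Gödel ¬ of 0.5 = 0 (operand ≠ 0)
  (¬A ∨ ¬A) = max(0, 0) = 0
  ¬(¬A ∨ ¬A): Gödel ¬ of 0 = 1 (operand is 0)
  ¬B: Gödel ¬ of 0 = 1 (operand is 0)
  ¬A: Gödel ¬ of 0.5 = 0 (operand ≠ 0)
  (¬A ∨ B) = max(0, 0) = 0
  (¬B ∨ (¬A ∨ B)) = max(1, 0) = 1
  (A ∧ (¬B ∨ (¬A ∨ B))) = min(0.5, 1) = 0.5
  (¬(¬A ∨ ¬A) ⊃ (A ∧ (¬B ∨ (¬A ∨ B)))): 1 > 0.5, so result = 0.5
Checking all 9 assignments confirms none give a value below 0.50.

0.50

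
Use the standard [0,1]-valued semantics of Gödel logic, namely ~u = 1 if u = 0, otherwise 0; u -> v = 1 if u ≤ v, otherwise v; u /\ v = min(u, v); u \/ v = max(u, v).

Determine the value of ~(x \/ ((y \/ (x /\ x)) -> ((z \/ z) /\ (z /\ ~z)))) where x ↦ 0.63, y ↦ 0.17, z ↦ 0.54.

0.00

(x /\ x) = min(0.63, 0.63) = 0.63
(y \/ (x /\ x)) = max(0.17, 0.63) = 0.63
(z \/ z) = max(0.54, 0.54) = 0.54
~z: Gödel ¬ of 0.54 = 0 (operand ≠ 0)
(z /\ ~z) = min(0.54, 0) = 0
((z \/ z) /\ (z /\ ~z)) = min(0.54, 0) = 0
((y \/ (x /\ x)) -> ((z \/ z) /\ (z /\ ~z))): 0.63 > 0, so result = 0
(x \/ ((y \/ (x /\ x)) -> ((z \/ z) /\ (z /\ ~z)))) = max(0.63, 0) = 0.63
~(x \/ ((y \/ (x /\ x)) -> ((z \/ z) /\ (z /\ ~z)))): Gödel ¬ of 0.63 = 0 (operand ≠ 0)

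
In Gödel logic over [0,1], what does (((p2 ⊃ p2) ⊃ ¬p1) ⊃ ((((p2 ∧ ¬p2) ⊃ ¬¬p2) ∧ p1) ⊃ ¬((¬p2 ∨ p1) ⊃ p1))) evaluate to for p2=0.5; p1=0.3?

1.00

(p2 ⊃ p2): 0.5 ≤ 0.5, so result = 1
¬p1: Gödel ¬ of 0.3 = 0 (operand ≠ 0)
((p2 ⊃ p2) ⊃ ¬p1): 1 > 0, so result = 0
¬p2: Gödel ¬ of 0.5 = 0 (operand ≠ 0)
(p2 ∧ ¬p2) = min(0.5, 0) = 0
¬p2: Gödel ¬ of 0.5 = 0 (operand ≠ 0)
¬¬p2: Gödel ¬ of 0 = 1 (operand is 0)
((p2 ∧ ¬p2) ⊃ ¬¬p2): 0 ≤ 1, so result = 1
(((p2 ∧ ¬p2) ⊃ ¬¬p2) ∧ p1) = min(1, 0.3) = 0.3
¬p2: Gödel ¬ of 0.5 = 0 (operand ≠ 0)
(¬p2 ∨ p1) = max(0, 0.3) = 0.3
((¬p2 ∨ p1) ⊃ p1): 0.3 ≤ 0.3, so result = 1
¬((¬p2 ∨ p1) ⊃ p1): Gödel ¬ of 1 = 0 (operand ≠ 0)
((((p2 ∧ ¬p2) ⊃ ¬¬p2) ∧ p1) ⊃ ¬((¬p2 ∨ p1) ⊃ p1)): 0.3 > 0, so result = 0
(((p2 ⊃ p2) ⊃ ¬p1) ⊃ ((((p2 ∧ ¬p2) ⊃ ¬¬p2) ∧ p1) ⊃ ¬((¬p2 ∨ p1) ⊃ p1))): 0 ≤ 0, so result = 1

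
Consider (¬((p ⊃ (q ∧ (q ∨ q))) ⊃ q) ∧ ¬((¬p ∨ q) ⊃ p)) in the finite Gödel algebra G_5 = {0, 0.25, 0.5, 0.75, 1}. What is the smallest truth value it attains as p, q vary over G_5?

0.00

The minimum is attained at p = 0, q = 0.25:
  (q ∨ q) = max(0.25, 0.25) = 0.25
  (q ∧ (q ∨ q)) = min(0.25, 0.25) = 0.25
  (p ⊃ (q ∧ (q ∨ q))): 0 ≤ 0.25, so result = 1
  ((p ⊃ (q ∧ (q ∨ q))) ⊃ q): 1 > 0.25, so result = 0.25
  ¬((p ⊃ (q ∧ (q ∨ q))) ⊃ q): Gödel ¬ of 0.25 = 0 (operand ≠ 0)
  ¬p: Gödel ¬ of 0 = 1 (operand is 0)
  (¬p ∨ q) = max(1, 0.25) = 1
  ((¬p ∨ q) ⊃ p): 1 > 0, so result = 0
  ¬((¬p ∨ q) ⊃ p): Gödel ¬ of 0 = 1 (operand is 0)
  (¬((p ⊃ (q ∧ (q ∨ q))) ⊃ q) ∧ ¬((¬p ∨ q) ⊃ p)) = min(0, 1) = 0
Checking all 25 assignments confirms none give a value below 0.00.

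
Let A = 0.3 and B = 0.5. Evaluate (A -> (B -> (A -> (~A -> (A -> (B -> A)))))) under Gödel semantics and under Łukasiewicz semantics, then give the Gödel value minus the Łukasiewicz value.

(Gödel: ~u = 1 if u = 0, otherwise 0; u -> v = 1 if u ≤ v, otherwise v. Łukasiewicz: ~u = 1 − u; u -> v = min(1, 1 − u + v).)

Gödel evaluation:
  ~A: Gödel ¬ of 0.3 = 0 (operand ≠ 0)
  (B -> A): 0.5 > 0.3, so result = 0.3
  (A -> (B -> A)): 0.3 ≤ 0.3, so result = 1
  (~A -> (A -> (B -> A))): 0 ≤ 1, so result = 1
  (A -> (~A -> (A -> (B -> A)))): 0.3 ≤ 1, so result = 1
  (B -> (A -> (~A -> (A -> (B -> A))))): 0.5 ≤ 1, so result = 1
  (A -> (B -> (A -> (~A -> (A -> (B -> A)))))): 0.3 ≤ 1, so result = 1
  Gödel value = 1
Łukasiewicz evaluation:
  ~A: Łukasiewicz ¬ gives 1 − 0.3 = 0.7
  (B -> A): min(1, 1 − 0.5 + 0.3) = 0.8
  (A -> (B -> A)): min(1, 1 − 0.3 + 0.8) = 1
  (~A -> (A -> (B -> A))): min(1, 1 − 0.7 + 1) = 1
  (A -> (~A -> (A -> (B -> A)))): min(1, 1 − 0.3 + 1) = 1
  (B -> (A -> (~A -> (A -> (B -> A))))): min(1, 1 − 0.5 + 1) = 1
  (A -> (B -> (A -> (~A -> (A -> (B -> A)))))): min(1, 1 − 0.3 + 1) = 1
  Łukasiewicz value = 1
Difference: 1 − 1 = 0.00

0.00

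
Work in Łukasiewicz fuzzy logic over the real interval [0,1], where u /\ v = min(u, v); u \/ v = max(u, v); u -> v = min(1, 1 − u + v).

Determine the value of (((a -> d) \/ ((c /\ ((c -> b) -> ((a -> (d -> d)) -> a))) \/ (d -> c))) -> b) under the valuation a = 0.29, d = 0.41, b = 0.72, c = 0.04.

(a -> d): min(1, 1 − 0.29 + 0.41) = 1
(c -> b): min(1, 1 − 0.04 + 0.72) = 1
(d -> d): min(1, 1 − 0.41 + 0.41) = 1
(a -> (d -> d)): min(1, 1 − 0.29 + 1) = 1
((a -> (d -> d)) -> a): min(1, 1 − 1 + 0.29) = 0.29
((c -> b) -> ((a -> (d -> d)) -> a)): min(1, 1 − 1 + 0.29) = 0.29
(c /\ ((c -> b) -> ((a -> (d -> d)) -> a))) = min(0.04, 0.29) = 0.04
(d -> c): min(1, 1 − 0.41 + 0.04) = 0.63
((c /\ ((c -> b) -> ((a -> (d -> d)) -> a))) \/ (d -> c)) = max(0.04, 0.63) = 0.63
((a -> d) \/ ((c /\ ((c -> b) -> ((a -> (d -> d)) -> a))) \/ (d -> c))) = max(1, 0.63) = 1
(((a -> d) \/ ((c /\ ((c -> b) -> ((a -> (d -> d)) -> a))) \/ (d -> c))) -> b): min(1, 1 − 1 + 0.72) = 0.72

0.72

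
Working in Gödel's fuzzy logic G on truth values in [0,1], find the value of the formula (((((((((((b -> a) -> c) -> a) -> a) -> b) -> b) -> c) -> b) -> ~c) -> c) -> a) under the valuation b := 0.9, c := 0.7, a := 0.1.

(b -> a): 0.9 > 0.1, so result = 0.1
((b -> a) -> c): 0.1 ≤ 0.7, so result = 1
(((b -> a) -> c) -> a): 1 > 0.1, so result = 0.1
((((b -> a) -> c) -> a) -> a): 0.1 ≤ 0.1, so result = 1
(((((b -> a) -> c) -> a) -> a) -> b): 1 > 0.9, so result = 0.9
((((((b -> a) -> c) -> a) -> a) -> b) -> b): 0.9 ≤ 0.9, so result = 1
(((((((b -> a) -> c) -> a) -> a) -> b) -> b) -> c): 1 > 0.7, so result = 0.7
((((((((b -> a) -> c) -> a) -> a) -> b) -> b) -> c) -> b): 0.7 ≤ 0.9, so result = 1
~c: Gödel ¬ of 0.7 = 0 (operand ≠ 0)
(((((((((b -> a) -> c) -> a) -> a) -> b) -> b) -> c) -> b) -> ~c): 1 > 0, so result = 0
((((((((((b -> a) -> c) -> a) -> a) -> b) -> b) -> c) -> b) -> ~c) -> c): 0 ≤ 0.7, so result = 1
(((((((((((b -> a) -> c) -> a) -> a) -> b) -> b) -> c) -> b) -> ~c) -> c) -> a): 1 > 0.1, so result = 0.1

0.10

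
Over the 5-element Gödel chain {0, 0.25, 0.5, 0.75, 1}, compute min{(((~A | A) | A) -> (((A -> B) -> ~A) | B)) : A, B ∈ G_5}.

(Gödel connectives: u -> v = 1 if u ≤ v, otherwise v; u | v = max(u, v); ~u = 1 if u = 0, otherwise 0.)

0.25

The minimum is attained at A = 0.5, B = 0.25:
  ~A: Gödel ¬ of 0.5 = 0 (operand ≠ 0)
  (~A | A) = max(0, 0.5) = 0.5
  ((~A | A) | A) = max(0.5, 0.5) = 0.5
  (A -> B): 0.5 > 0.25, so result = 0.25
  ~A: Gödel ¬ of 0.5 = 0 (operand ≠ 0)
  ((A -> B) -> ~A): 0.25 > 0, so result = 0
  (((A -> B) -> ~A) | B) = max(0, 0.25) = 0.25
  (((~A | A) | A) -> (((A -> B) -> ~A) | B)): 0.5 > 0.25, so result = 0.25
Checking all 25 assignments confirms none give a value below 0.25.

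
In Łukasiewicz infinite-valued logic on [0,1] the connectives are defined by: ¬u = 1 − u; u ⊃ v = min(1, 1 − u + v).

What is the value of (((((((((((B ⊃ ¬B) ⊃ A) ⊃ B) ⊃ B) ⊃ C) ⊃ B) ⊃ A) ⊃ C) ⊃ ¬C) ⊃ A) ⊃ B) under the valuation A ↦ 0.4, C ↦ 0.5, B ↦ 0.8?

¬B: Łukasiewicz ¬ gives 1 − 0.8 = 0.2
(B ⊃ ¬B): min(1, 1 − 0.8 + 0.2) = 0.4
((B ⊃ ¬B) ⊃ A): min(1, 1 − 0.4 + 0.4) = 1
(((B ⊃ ¬B) ⊃ A) ⊃ B): min(1, 1 − 1 + 0.8) = 0.8
((((B ⊃ ¬B) ⊃ A) ⊃ B) ⊃ B): min(1, 1 − 0.8 + 0.8) = 1
(((((B ⊃ ¬B) ⊃ A) ⊃ B) ⊃ B) ⊃ C): min(1, 1 − 1 + 0.5) = 0.5
((((((B ⊃ ¬B) ⊃ A) ⊃ B) ⊃ B) ⊃ C) ⊃ B): min(1, 1 − 0.5 + 0.8) = 1
(((((((B ⊃ ¬B) ⊃ A) ⊃ B) ⊃ B) ⊃ C) ⊃ B) ⊃ A): min(1, 1 − 1 + 0.4) = 0.4
((((((((B ⊃ ¬B) ⊃ A) ⊃ B) ⊃ B) ⊃ C) ⊃ B) ⊃ A) ⊃ C): min(1, 1 − 0.4 + 0.5) = 1
¬C: Łukasiewicz ¬ gives 1 − 0.5 = 0.5
(((((((((B ⊃ ¬B) ⊃ A) ⊃ B) ⊃ B) ⊃ C) ⊃ B) ⊃ A) ⊃ C) ⊃ ¬C): min(1, 1 − 1 + 0.5) = 0.5
((((((((((B ⊃ ¬B) ⊃ A) ⊃ B) ⊃ B) ⊃ C) ⊃ B) ⊃ A) ⊃ C) ⊃ ¬C) ⊃ A): min(1, 1 − 0.5 + 0.4) = 0.9
(((((((((((B ⊃ ¬B) ⊃ A) ⊃ B) ⊃ B) ⊃ C) ⊃ B) ⊃ A) ⊃ C) ⊃ ¬C) ⊃ A) ⊃ B): min(1, 1 − 0.9 + 0.8) = 0.9

0.90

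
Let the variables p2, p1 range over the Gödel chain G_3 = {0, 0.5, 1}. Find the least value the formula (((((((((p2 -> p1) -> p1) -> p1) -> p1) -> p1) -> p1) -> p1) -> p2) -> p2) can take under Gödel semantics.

0.50

The minimum is attained at p2 = 0.5, p1 = 0:
  (p2 -> p1): 0.5 > 0, so result = 0
  ((p2 -> p1) -> p1): 0 ≤ 0, so result = 1
  (((p2 -> p1) -> p1) -> p1): 1 > 0, so result = 0
  ((((p2 -> p1) -> p1) -> p1) -> p1): 0 ≤ 0, so result = 1
  (((((p2 -> p1) -> p1) -> p1) -> p1) -> p1): 1 > 0, so result = 0
  ((((((p2 -> p1) -> p1) -> p1) -> p1) -> p1) -> p1): 0 ≤ 0, so result = 1
  (((((((p2 -> p1) -> p1) -> p1) -> p1) -> p1) -> p1) -> p1): 1 > 0, so result = 0
  ((((((((p2 -> p1) -> p1) -> p1) -> p1) -> p1) -> p1) -> p1) -> p2): 0 ≤ 0.5, so result = 1
  (((((((((p2 -> p1) -> p1) -> p1) -> p1) -> p1) -> p1) -> p1) -> p2) -> p2): 1 > 0.5, so result = 0.5
Checking all 9 assignments confirms none give a value below 0.50.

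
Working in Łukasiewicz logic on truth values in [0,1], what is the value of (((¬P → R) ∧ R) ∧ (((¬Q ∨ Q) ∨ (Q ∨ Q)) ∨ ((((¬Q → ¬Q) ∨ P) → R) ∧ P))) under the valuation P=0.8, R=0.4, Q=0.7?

¬P: Łukasiewicz ¬ gives 1 − 0.8 = 0.2
(¬P → R): min(1, 1 − 0.2 + 0.4) = 1
((¬P → R) ∧ R) = min(1, 0.4) = 0.4
¬Q: Łukasiewicz ¬ gives 1 − 0.7 = 0.3
(¬Q ∨ Q) = max(0.3, 0.7) = 0.7
(Q ∨ Q) = max(0.7, 0.7) = 0.7
((¬Q ∨ Q) ∨ (Q ∨ Q)) = max(0.7, 0.7) = 0.7
¬Q: Łukasiewicz ¬ gives 1 − 0.7 = 0.3
¬Q: Łukasiewicz ¬ gives 1 − 0.7 = 0.3
(¬Q → ¬Q): min(1, 1 − 0.3 + 0.3) = 1
((¬Q → ¬Q) ∨ P) = max(1, 0.8) = 1
(((¬Q → ¬Q) ∨ P) → R): min(1, 1 − 1 + 0.4) = 0.4
((((¬Q → ¬Q) ∨ P) → R) ∧ P) = min(0.4, 0.8) = 0.4
(((¬Q ∨ Q) ∨ (Q ∨ Q)) ∨ ((((¬Q → ¬Q) ∨ P) → R) ∧ P)) = max(0.7, 0.4) = 0.7
(((¬P → R) ∧ R) ∧ (((¬Q ∨ Q) ∨ (Q ∨ Q)) ∨ ((((¬Q → ¬Q) ∨ P) → R) ∧ P))) = min(0.4, 0.7) = 0.4

0.40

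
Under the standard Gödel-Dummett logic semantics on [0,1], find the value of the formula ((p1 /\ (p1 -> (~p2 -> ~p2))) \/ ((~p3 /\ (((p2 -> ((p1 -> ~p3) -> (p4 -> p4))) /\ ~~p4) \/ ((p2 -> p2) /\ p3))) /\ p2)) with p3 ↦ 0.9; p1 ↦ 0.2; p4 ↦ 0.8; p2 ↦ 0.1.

0.20

~p2: Gödel ¬ of 0.1 = 0 (operand ≠ 0)
~p2: Gödel ¬ of 0.1 = 0 (operand ≠ 0)
(~p2 -> ~p2): 0 ≤ 0, so result = 1
(p1 -> (~p2 -> ~p2)): 0.2 ≤ 1, so result = 1
(p1 /\ (p1 -> (~p2 -> ~p2))) = min(0.2, 1) = 0.2
~p3: Gödel ¬ of 0.9 = 0 (operand ≠ 0)
~p3: Gödel ¬ of 0.9 = 0 (operand ≠ 0)
(p1 -> ~p3): 0.2 > 0, so result = 0
(p4 -> p4): 0.8 ≤ 0.8, so result = 1
((p1 -> ~p3) -> (p4 -> p4)): 0 ≤ 1, so result = 1
(p2 -> ((p1 -> ~p3) -> (p4 -> p4))): 0.1 ≤ 1, so result = 1
~p4: Gödel ¬ of 0.8 = 0 (operand ≠ 0)
~~p4: Gödel ¬ of 0 = 1 (operand is 0)
((p2 -> ((p1 -> ~p3) -> (p4 -> p4))) /\ ~~p4) = min(1, 1) = 1
(p2 -> p2): 0.1 ≤ 0.1, so result = 1
((p2 -> p2) /\ p3) = min(1, 0.9) = 0.9
(((p2 -> ((p1 -> ~p3) -> (p4 -> p4))) /\ ~~p4) \/ ((p2 -> p2) /\ p3)) = max(1, 0.9) = 1
(~p3 /\ (((p2 -> ((p1 -> ~p3) -> (p4 -> p4))) /\ ~~p4) \/ ((p2 -> p2) /\ p3))) = min(0, 1) = 0
((~p3 /\ (((p2 -> ((p1 -> ~p3) -> (p4 -> p4))) /\ ~~p4) \/ ((p2 -> p2) /\ p3))) /\ p2) = min(0, 0.1) = 0
((p1 /\ (p1 -> (~p2 -> ~p2))) \/ ((~p3 /\ (((p2 -> ((p1 -> ~p3) -> (p4 -> p4))) /\ ~~p4) \/ ((p2 -> p2) /\ p3))) /\ p2)) = max(0.2, 0) = 0.2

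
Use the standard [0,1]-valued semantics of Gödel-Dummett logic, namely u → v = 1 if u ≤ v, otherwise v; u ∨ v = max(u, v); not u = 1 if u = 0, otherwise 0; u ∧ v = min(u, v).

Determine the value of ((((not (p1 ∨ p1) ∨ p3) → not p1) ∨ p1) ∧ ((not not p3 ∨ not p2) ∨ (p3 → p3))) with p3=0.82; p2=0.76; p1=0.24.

(p1 ∨ p1) = max(0.24, 0.24) = 0.24
not (p1 ∨ p1): Gödel ¬ of 0.24 = 0 (operand ≠ 0)
(not (p1 ∨ p1) ∨ p3) = max(0, 0.82) = 0.82
not p1: Gödel ¬ of 0.24 = 0 (operand ≠ 0)
((not (p1 ∨ p1) ∨ p3) → not p1): 0.82 > 0, so result = 0
(((not (p1 ∨ p1) ∨ p3) → not p1) ∨ p1) = max(0, 0.24) = 0.24
not p3: Gödel ¬ of 0.82 = 0 (operand ≠ 0)
not not p3: Gödel ¬ of 0 = 1 (operand is 0)
not p2: Gödel ¬ of 0.76 = 0 (operand ≠ 0)
(not not p3 ∨ not p2) = max(1, 0) = 1
(p3 → p3): 0.82 ≤ 0.82, so result = 1
((not not p3 ∨ not p2) ∨ (p3 → p3)) = max(1, 1) = 1
((((not (p1 ∨ p1) ∨ p3) → not p1) ∨ p1) ∧ ((not not p3 ∨ not p2) ∨ (p3 → p3))) = min(0.24, 1) = 0.24

0.24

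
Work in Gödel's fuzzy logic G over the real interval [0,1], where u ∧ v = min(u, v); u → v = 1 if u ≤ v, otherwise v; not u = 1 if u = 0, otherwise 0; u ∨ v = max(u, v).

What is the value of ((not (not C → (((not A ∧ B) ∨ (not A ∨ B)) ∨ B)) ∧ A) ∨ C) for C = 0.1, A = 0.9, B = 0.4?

not C: Gödel ¬ of 0.1 = 0 (operand ≠ 0)
not A: Gödel ¬ of 0.9 = 0 (operand ≠ 0)
(not A ∧ B) = min(0, 0.4) = 0
not A: Gödel ¬ of 0.9 = 0 (operand ≠ 0)
(not A ∨ B) = max(0, 0.4) = 0.4
((not A ∧ B) ∨ (not A ∨ B)) = max(0, 0.4) = 0.4
(((not A ∧ B) ∨ (not A ∨ B)) ∨ B) = max(0.4, 0.4) = 0.4
(not C → (((not A ∧ B) ∨ (not A ∨ B)) ∨ B)): 0 ≤ 0.4, so result = 1
not (not C → (((not A ∧ B) ∨ (not A ∨ B)) ∨ B)): Gödel ¬ of 1 = 0 (operand ≠ 0)
(not (not C → (((not A ∧ B) ∨ (not A ∨ B)) ∨ B)) ∧ A) = min(0, 0.9) = 0
((not (not C → (((not A ∧ B) ∨ (not A ∨ B)) ∨ B)) ∧ A) ∨ C) = max(0, 0.1) = 0.1

0.10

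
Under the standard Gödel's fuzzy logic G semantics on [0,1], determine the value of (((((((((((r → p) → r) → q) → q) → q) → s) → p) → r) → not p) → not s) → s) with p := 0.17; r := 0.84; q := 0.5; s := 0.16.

0.16

(r → p): 0.84 > 0.17, so result = 0.17
((r → p) → r): 0.17 ≤ 0.84, so result = 1
(((r → p) → r) → q): 1 > 0.5, so result = 0.5
((((r → p) → r) → q) → q): 0.5 ≤ 0.5, so result = 1
(((((r → p) → r) → q) → q) → q): 1 > 0.5, so result = 0.5
((((((r → p) → r) → q) → q) → q) → s): 0.5 > 0.16, so result = 0.16
(((((((r → p) → r) → q) → q) → q) → s) → p): 0.16 ≤ 0.17, so result = 1
((((((((r → p) → r) → q) → q) → q) → s) → p) → r): 1 > 0.84, so result = 0.84
not p: Gödel ¬ of 0.17 = 0 (operand ≠ 0)
(((((((((r → p) → r) → q) → q) → q) → s) → p) → r) → not p): 0.84 > 0, so result = 0
not s: Gödel ¬ of 0.16 = 0 (operand ≠ 0)
((((((((((r → p) → r) → q) → q) → q) → s) → p) → r) → not p) → not s): 0 ≤ 0, so result = 1
(((((((((((r → p) → r) → q) → q) → q) → s) → p) → r) → not p) → not s) → s): 1 > 0.16, so result = 0.16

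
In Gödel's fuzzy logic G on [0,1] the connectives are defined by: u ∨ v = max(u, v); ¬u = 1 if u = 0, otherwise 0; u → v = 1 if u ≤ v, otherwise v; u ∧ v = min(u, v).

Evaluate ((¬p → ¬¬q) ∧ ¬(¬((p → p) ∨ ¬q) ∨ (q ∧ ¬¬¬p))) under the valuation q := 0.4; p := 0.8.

1.00

¬p: Gödel ¬ of 0.8 = 0 (operand ≠ 0)
¬q: Gödel ¬ of 0.4 = 0 (operand ≠ 0)
¬¬q: Gödel ¬ of 0 = 1 (operand is 0)
(¬p → ¬¬q): 0 ≤ 1, so result = 1
(p → p): 0.8 ≤ 0.8, so result = 1
¬q: Gödel ¬ of 0.4 = 0 (operand ≠ 0)
((p → p) ∨ ¬q) = max(1, 0) = 1
¬((p → p) ∨ ¬q): Gödel ¬ of 1 = 0 (operand ≠ 0)
¬p: Gödel ¬ of 0.8 = 0 (operand ≠ 0)
¬¬p: Gödel ¬ of 0 = 1 (operand is 0)
¬¬¬p: Gödel ¬ of 1 = 0 (operand ≠ 0)
(q ∧ ¬¬¬p) = min(0.4, 0) = 0
(¬((p → p) ∨ ¬q) ∨ (q ∧ ¬¬¬p)) = max(0, 0) = 0
¬(¬((p → p) ∨ ¬q) ∨ (q ∧ ¬¬¬p)): Gödel ¬ of 0 = 1 (operand is 0)
((¬p → ¬¬q) ∧ ¬(¬((p → p) ∨ ¬q) ∨ (q ∧ ¬¬¬p))) = min(1, 1) = 1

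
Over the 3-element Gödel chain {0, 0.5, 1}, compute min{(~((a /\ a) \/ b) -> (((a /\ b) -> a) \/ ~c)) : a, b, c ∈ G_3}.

Every assignment gives 1. For instance at a = 0, b = 0, c = 0:
  (a /\ a) = min(0, 0) = 0
  ((a /\ a) \/ b) = max(0, 0) = 0
  ~((a /\ a) \/ b): Gödel ¬ of 0 = 1 (operand is 0)
  (a /\ b) = min(0, 0) = 0
  ((a /\ b) -> a): 0 ≤ 0, so result = 1
  ~c: Gödel ¬ of 0 = 1 (operand is 0)
  (((a /\ b) -> a) \/ ~c) = max(1, 1) = 1
  (~((a /\ a) \/ b) -> (((a /\ b) -> a) \/ ~c)): 1 ≤ 1, so result = 1
All 27 assignments give value 1 — the formula is a G_3-tautology.

1.00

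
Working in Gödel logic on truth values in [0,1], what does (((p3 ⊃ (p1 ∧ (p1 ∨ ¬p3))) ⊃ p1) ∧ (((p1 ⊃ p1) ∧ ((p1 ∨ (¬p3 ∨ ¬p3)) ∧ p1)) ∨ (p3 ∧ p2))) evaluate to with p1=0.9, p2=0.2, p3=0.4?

¬p3: Gödel ¬ of 0.4 = 0 (operand ≠ 0)
(p1 ∨ ¬p3) = max(0.9, 0) = 0.9
(p1 ∧ (p1 ∨ ¬p3)) = min(0.9, 0.9) = 0.9
(p3 ⊃ (p1 ∧ (p1 ∨ ¬p3))): 0.4 ≤ 0.9, so result = 1
((p3 ⊃ (p1 ∧ (p1 ∨ ¬p3))) ⊃ p1): 1 > 0.9, so result = 0.9
(p1 ⊃ p1): 0.9 ≤ 0.9, so result = 1
¬p3: Gödel ¬ of 0.4 = 0 (operand ≠ 0)
¬p3: Gödel ¬ of 0.4 = 0 (operand ≠ 0)
(¬p3 ∨ ¬p3) = max(0, 0) = 0
(p1 ∨ (¬p3 ∨ ¬p3)) = max(0.9, 0) = 0.9
((p1 ∨ (¬p3 ∨ ¬p3)) ∧ p1) = min(0.9, 0.9) = 0.9
((p1 ⊃ p1) ∧ ((p1 ∨ (¬p3 ∨ ¬p3)) ∧ p1)) = min(1, 0.9) = 0.9
(p3 ∧ p2) = min(0.4, 0.2) = 0.2
(((p1 ⊃ p1) ∧ ((p1 ∨ (¬p3 ∨ ¬p3)) ∧ p1)) ∨ (p3 ∧ p2)) = max(0.9, 0.2) = 0.9
(((p3 ⊃ (p1 ∧ (p1 ∨ ¬p3))) ⊃ p1) ∧ (((p1 ⊃ p1) ∧ ((p1 ∨ (¬p3 ∨ ¬p3)) ∧ p1)) ∨ (p3 ∧ p2))) = min(0.9, 0.9) = 0.9

0.90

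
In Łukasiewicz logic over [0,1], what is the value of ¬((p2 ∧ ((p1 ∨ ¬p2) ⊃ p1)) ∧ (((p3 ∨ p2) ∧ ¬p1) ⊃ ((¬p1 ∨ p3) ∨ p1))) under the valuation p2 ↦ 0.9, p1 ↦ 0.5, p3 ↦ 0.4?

0.10

¬p2: Łukasiewicz ¬ gives 1 − 0.9 = 0.1
(p1 ∨ ¬p2) = max(0.5, 0.1) = 0.5
((p1 ∨ ¬p2) ⊃ p1): min(1, 1 − 0.5 + 0.5) = 1
(p2 ∧ ((p1 ∨ ¬p2) ⊃ p1)) = min(0.9, 1) = 0.9
(p3 ∨ p2) = max(0.4, 0.9) = 0.9
¬p1: Łukasiewicz ¬ gives 1 − 0.5 = 0.5
((p3 ∨ p2) ∧ ¬p1) = min(0.9, 0.5) = 0.5
¬p1: Łukasiewicz ¬ gives 1 − 0.5 = 0.5
(¬p1 ∨ p3) = max(0.5, 0.4) = 0.5
((¬p1 ∨ p3) ∨ p1) = max(0.5, 0.5) = 0.5
(((p3 ∨ p2) ∧ ¬p1) ⊃ ((¬p1 ∨ p3) ∨ p1)): min(1, 1 − 0.5 + 0.5) = 1
((p2 ∧ ((p1 ∨ ¬p2) ⊃ p1)) ∧ (((p3 ∨ p2) ∧ ¬p1) ⊃ ((¬p1 ∨ p3) ∨ p1))) = min(0.9, 1) = 0.9
¬((p2 ∧ ((p1 ∨ ¬p2) ⊃ p1)) ∧ (((p3 ∨ p2) ∧ ¬p1) ⊃ ((¬p1 ∨ p3) ∨ p1))): Łukasiewicz ¬ gives 1 − 0.9 = 0.1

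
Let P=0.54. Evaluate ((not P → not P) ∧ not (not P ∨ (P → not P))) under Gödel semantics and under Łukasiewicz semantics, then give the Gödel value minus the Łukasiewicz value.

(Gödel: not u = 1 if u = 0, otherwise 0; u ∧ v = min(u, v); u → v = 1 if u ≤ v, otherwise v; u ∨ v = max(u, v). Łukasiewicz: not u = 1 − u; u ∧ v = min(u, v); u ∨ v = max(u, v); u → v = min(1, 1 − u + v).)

Gödel evaluation:
  not P: Gödel ¬ of 0.54 = 0 (operand ≠ 0)
  not P: Gödel ¬ of 0.54 = 0 (operand ≠ 0)
  (not P → not P): 0 ≤ 0, so result = 1
  not P: Gödel ¬ of 0.54 = 0 (operand ≠ 0)
  not P: Gödel ¬ of 0.54 = 0 (operand ≠ 0)
  (P → not P): 0.54 > 0, so result = 0
  (not P ∨ (P → not P)) = max(0, 0) = 0
  not (not P ∨ (P → not P)): Gödel ¬ of 0 = 1 (operand is 0)
  ((not P → not P) ∧ not (not P ∨ (P → not P))) = min(1, 1) = 1
  Gödel value = 1
Łukasiewicz evaluation:
  not P: Łukasiewicz ¬ gives 1 − 0.54 = 0.46
  not P: Łukasiewicz ¬ gives 1 − 0.54 = 0.46
  (not P → not P): min(1, 1 − 0.46 + 0.46) = 1
  not P: Łukasiewicz ¬ gives 1 − 0.54 = 0.46
  not P: Łukasiewicz ¬ gives 1 − 0.54 = 0.46
  (P → not P): min(1, 1 − 0.54 + 0.46) = 0.92
  (not P ∨ (P → not P)) = max(0.46, 0.92) = 0.92
  not (not P ∨ (P → not P)): Łukasiewicz ¬ gives 1 − 0.92 = 0.08
  ((not P → not P) ∧ not (not P ∨ (P → not P))) = min(1, 0.08) = 0.08
  Łukasiewicz value = 0.08
Difference: 1 − 0.08 = 0.92

0.92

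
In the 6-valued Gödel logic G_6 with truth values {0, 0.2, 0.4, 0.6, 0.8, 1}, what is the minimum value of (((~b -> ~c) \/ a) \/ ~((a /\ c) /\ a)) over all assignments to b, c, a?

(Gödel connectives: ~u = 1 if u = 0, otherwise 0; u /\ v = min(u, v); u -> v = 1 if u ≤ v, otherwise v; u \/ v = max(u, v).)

0.20

The minimum is attained at b = 0, c = 0.2, a = 0.2:
  ~b: Gödel ¬ of 0 = 1 (operand is 0)
  ~c: Gödel ¬ of 0.2 = 0 (operand ≠ 0)
  (~b -> ~c): 1 > 0, so result = 0
  ((~b -> ~c) \/ a) = max(0, 0.2) = 0.2
  (a /\ c) = min(0.2, 0.2) = 0.2
  ((a /\ c) /\ a) = min(0.2, 0.2) = 0.2
  ~((a /\ c) /\ a): Gödel ¬ of 0.2 = 0 (operand ≠ 0)
  (((~b -> ~c) \/ a) \/ ~((a /\ c) /\ a)) = max(0.2, 0) = 0.2
Checking all 216 assignments confirms none give a value below 0.20.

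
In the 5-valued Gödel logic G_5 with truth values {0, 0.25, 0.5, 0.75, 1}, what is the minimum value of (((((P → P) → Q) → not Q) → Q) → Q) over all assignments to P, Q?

0.25

The minimum is attained at P = 0, Q = 0.25:
  (P → P): 0 ≤ 0, so result = 1
  ((P → P) → Q): 1 > 0.25, so result = 0.25
  not Q: Gödel ¬ of 0.25 = 0 (operand ≠ 0)
  (((P → P) → Q) → not Q): 0.25 > 0, so result = 0
  ((((P → P) → Q) → not Q) → Q): 0 ≤ 0.25, so result = 1
  (((((P → P) → Q) → not Q) → Q) → Q): 1 > 0.25, so result = 0.25
Checking all 25 assignments confirms none give a value below 0.25.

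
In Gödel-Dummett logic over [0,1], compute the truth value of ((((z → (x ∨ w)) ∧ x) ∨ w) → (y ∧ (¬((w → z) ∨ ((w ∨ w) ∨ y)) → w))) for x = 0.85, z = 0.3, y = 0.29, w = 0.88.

(x ∨ w) = max(0.85, 0.88) = 0.88
(z → (x ∨ w)): 0.3 ≤ 0.88, so result = 1
((z → (x ∨ w)) ∧ x) = min(1, 0.85) = 0.85
(((z → (x ∨ w)) ∧ x) ∨ w) = max(0.85, 0.88) = 0.88
(w → z): 0.88 > 0.3, so result = 0.3
(w ∨ w) = max(0.88, 0.88) = 0.88
((w ∨ w) ∨ y) = max(0.88, 0.29) = 0.88
((w → z) ∨ ((w ∨ w) ∨ y)) = max(0.3, 0.88) = 0.88
¬((w → z) ∨ ((w ∨ w) ∨ y)): Gödel ¬ of 0.88 = 0 (operand ≠ 0)
(¬((w → z) ∨ ((w ∨ w) ∨ y)) → w): 0 ≤ 0.88, so result = 1
(y ∧ (¬((w → z) ∨ ((w ∨ w) ∨ y)) → w)) = min(0.29, 1) = 0.29
((((z → (x ∨ w)) ∧ x) ∨ w) → (y ∧ (¬((w → z) ∨ ((w ∨ w) ∨ y)) → w))): 0.88 > 0.29, so result = 0.29

0.29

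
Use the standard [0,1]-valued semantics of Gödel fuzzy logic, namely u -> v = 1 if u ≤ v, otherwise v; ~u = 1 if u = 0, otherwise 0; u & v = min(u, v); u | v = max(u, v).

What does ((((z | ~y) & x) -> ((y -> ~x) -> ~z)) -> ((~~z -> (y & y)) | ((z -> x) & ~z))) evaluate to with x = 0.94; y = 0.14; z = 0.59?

~y: Gödel ¬ of 0.14 = 0 (operand ≠ 0)
(z | ~y) = max(0.59, 0) = 0.59
((z | ~y) & x) = min(0.59, 0.94) = 0.59
~x: Gödel ¬ of 0.94 = 0 (operand ≠ 0)
(y -> ~x): 0.14 > 0, so result = 0
~z: Gödel ¬ of 0.59 = 0 (operand ≠ 0)
((y -> ~x) -> ~z): 0 ≤ 0, so result = 1
(((z | ~y) & x) -> ((y -> ~x) -> ~z)): 0.59 ≤ 1, so result = 1
~z: Gödel ¬ of 0.59 = 0 (operand ≠ 0)
~~z: Gödel ¬ of 0 = 1 (operand is 0)
(y & y) = min(0.14, 0.14) = 0.14
(~~z -> (y & y)): 1 > 0.14, so result = 0.14
(z -> x): 0.59 ≤ 0.94, so result = 1
~z: Gödel ¬ of 0.59 = 0 (operand ≠ 0)
((z -> x) & ~z) = min(1, 0) = 0
((~~z -> (y & y)) | ((z -> x) & ~z)) = max(0.14, 0) = 0.14
((((z | ~y) & x) -> ((y -> ~x) -> ~z)) -> ((~~z -> (y & y)) | ((z -> x) & ~z))): 1 > 0.14, so result = 0.14

0.14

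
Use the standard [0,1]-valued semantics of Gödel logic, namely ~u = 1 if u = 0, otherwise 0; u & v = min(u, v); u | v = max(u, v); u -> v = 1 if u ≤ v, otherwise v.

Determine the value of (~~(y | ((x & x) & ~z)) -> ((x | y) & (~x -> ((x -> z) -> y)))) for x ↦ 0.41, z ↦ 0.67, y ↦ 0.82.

(x & x) = min(0.41, 0.41) = 0.41
~z: Gödel ¬ of 0.67 = 0 (operand ≠ 0)
((x & x) & ~z) = min(0.41, 0) = 0
(y | ((x & x) & ~z)) = max(0.82, 0) = 0.82
~(y | ((x & x) & ~z)): Gödel ¬ of 0.82 = 0 (operand ≠ 0)
~~(y | ((x & x) & ~z)): Gödel ¬ of 0 = 1 (operand is 0)
(x | y) = max(0.41, 0.82) = 0.82
~x: Gödel ¬ of 0.41 = 0 (operand ≠ 0)
(x -> z): 0.41 ≤ 0.67, so result = 1
((x -> z) -> y): 1 > 0.82, so result = 0.82
(~x -> ((x -> z) -> y)): 0 ≤ 0.82, so result = 1
((x | y) & (~x -> ((x -> z) -> y))) = min(0.82, 1) = 0.82
(~~(y | ((x & x) & ~z)) -> ((x | y) & (~x -> ((x -> z) -> y)))): 1 > 0.82, so result = 0.82

0.82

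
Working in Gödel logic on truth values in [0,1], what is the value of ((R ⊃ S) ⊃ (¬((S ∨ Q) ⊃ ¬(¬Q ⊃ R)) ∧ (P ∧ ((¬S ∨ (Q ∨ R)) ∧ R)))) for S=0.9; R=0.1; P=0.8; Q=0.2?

(R ⊃ S): 0.1 ≤ 0.9, so result = 1
(S ∨ Q) = max(0.9, 0.2) = 0.9
¬Q: Gödel ¬ of 0.2 = 0 (operand ≠ 0)
(¬Q ⊃ R): 0 ≤ 0.1, so result = 1
¬(¬Q ⊃ R): Gödel ¬ of 1 = 0 (operand ≠ 0)
((S ∨ Q) ⊃ ¬(¬Q ⊃ R)): 0.9 > 0, so result = 0
¬((S ∨ Q) ⊃ ¬(¬Q ⊃ R)): Gödel ¬ of 0 = 1 (operand is 0)
¬S: Gödel ¬ of 0.9 = 0 (operand ≠ 0)
(Q ∨ R) = max(0.2, 0.1) = 0.2
(¬S ∨ (Q ∨ R)) = max(0, 0.2) = 0.2
((¬S ∨ (Q ∨ R)) ∧ R) = min(0.2, 0.1) = 0.1
(P ∧ ((¬S ∨ (Q ∨ R)) ∧ R)) = min(0.8, 0.1) = 0.1
(¬((S ∨ Q) ⊃ ¬(¬Q ⊃ R)) ∧ (P ∧ ((¬S ∨ (Q ∨ R)) ∧ R))) = min(1, 0.1) = 0.1
((R ⊃ S) ⊃ (¬((S ∨ Q) ⊃ ¬(¬Q ⊃ R)) ∧ (P ∧ ((¬S ∨ (Q ∨ R)) ∧ R)))): 1 > 0.1, so result = 0.1

0.10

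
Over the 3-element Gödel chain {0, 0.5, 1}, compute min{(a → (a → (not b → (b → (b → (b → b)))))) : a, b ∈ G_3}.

Every assignment gives 1. For instance at a = 0, b = 0:
  not b: Gödel ¬ of 0 = 1 (operand is 0)
  (b → b): 0 ≤ 0, so result = 1
  (b → (b → b)): 0 ≤ 1, so result = 1
  (b → (b → (b → b))): 0 ≤ 1, so result = 1
  (not b → (b → (b → (b → b)))): 1 ≤ 1, so result = 1
  (a → (not b → (b → (b → (b → b))))): 0 ≤ 1, so result = 1
  (a → (a → (not b → (b → (b → (b → b)))))): 0 ≤ 1, so result = 1
All 9 assignments give value 1 — the formula is a G_3-tautology.

1.00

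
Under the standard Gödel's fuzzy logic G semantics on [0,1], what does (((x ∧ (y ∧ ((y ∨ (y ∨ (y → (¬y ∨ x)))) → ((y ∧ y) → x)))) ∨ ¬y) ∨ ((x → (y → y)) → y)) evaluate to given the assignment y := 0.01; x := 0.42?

0.01

¬y: Gödel ¬ of 0.01 = 0 (operand ≠ 0)
(¬y ∨ x) = max(0, 0.42) = 0.42
(y → (¬y ∨ x)): 0.01 ≤ 0.42, so result = 1
(y ∨ (y → (¬y ∨ x))) = max(0.01, 1) = 1
(y ∨ (y ∨ (y → (¬y ∨ x)))) = max(0.01, 1) = 1
(y ∧ y) = min(0.01, 0.01) = 0.01
((y ∧ y) → x): 0.01 ≤ 0.42, so result = 1
((y ∨ (y ∨ (y → (¬y ∨ x)))) → ((y ∧ y) → x)): 1 ≤ 1, so result = 1
(y ∧ ((y ∨ (y ∨ (y → (¬y ∨ x)))) → ((y ∧ y) → x))) = min(0.01, 1) = 0.01
(x ∧ (y ∧ ((y ∨ (y ∨ (y → (¬y ∨ x)))) → ((y ∧ y) → x)))) = min(0.42, 0.01) = 0.01
¬y: Gödel ¬ of 0.01 = 0 (operand ≠ 0)
((x ∧ (y ∧ ((y ∨ (y ∨ (y → (¬y ∨ x)))) → ((y ∧ y) → x)))) ∨ ¬y) = max(0.01, 0) = 0.01
(y → y): 0.01 ≤ 0.01, so result = 1
(x → (y → y)): 0.42 ≤ 1, so result = 1
((x → (y → y)) → y): 1 > 0.01, so result = 0.01
(((x ∧ (y ∧ ((y ∨ (y ∨ (y → (¬y ∨ x)))) → ((y ∧ y) → x)))) ∨ ¬y) ∨ ((x → (y → y)) → y)) = max(0.01, 0.01) = 0.01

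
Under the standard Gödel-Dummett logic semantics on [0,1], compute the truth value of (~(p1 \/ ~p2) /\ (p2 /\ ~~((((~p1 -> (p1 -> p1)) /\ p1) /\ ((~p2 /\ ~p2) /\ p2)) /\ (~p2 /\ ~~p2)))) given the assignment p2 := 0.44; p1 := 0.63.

~p2: Gödel ¬ of 0.44 = 0 (operand ≠ 0)
(p1 \/ ~p2) = max(0.63, 0) = 0.63
~(p1 \/ ~p2): Gödel ¬ of 0.63 = 0 (operand ≠ 0)
~p1: Gödel ¬ of 0.63 = 0 (operand ≠ 0)
(p1 -> p1): 0.63 ≤ 0.63, so result = 1
(~p1 -> (p1 -> p1)): 0 ≤ 1, so result = 1
((~p1 -> (p1 -> p1)) /\ p1) = min(1, 0.63) = 0.63
~p2: Gödel ¬ of 0.44 = 0 (operand ≠ 0)
~p2: Gödel ¬ of 0.44 = 0 (operand ≠ 0)
(~p2 /\ ~p2) = min(0, 0) = 0
((~p2 /\ ~p2) /\ p2) = min(0, 0.44) = 0
(((~p1 -> (p1 -> p1)) /\ p1) /\ ((~p2 /\ ~p2) /\ p2)) = min(0.63, 0) = 0
~p2: Gödel ¬ of 0.44 = 0 (operand ≠ 0)
~p2: Gödel ¬ of 0.44 = 0 (operand ≠ 0)
~~p2: Gödel ¬ of 0 = 1 (operand is 0)
(~p2 /\ ~~p2) = min(0, 1) = 0
((((~p1 -> (p1 -> p1)) /\ p1) /\ ((~p2 /\ ~p2) /\ p2)) /\ (~p2 /\ ~~p2)) = min(0, 0) = 0
~((((~p1 -> (p1 -> p1)) /\ p1) /\ ((~p2 /\ ~p2) /\ p2)) /\ (~p2 /\ ~~p2)): Gödel ¬ of 0 = 1 (operand is 0)
~~((((~p1 -> (p1 -> p1)) /\ p1) /\ ((~p2 /\ ~p2) /\ p2)) /\ (~p2 /\ ~~p2)): Gödel ¬ of 1 = 0 (operand ≠ 0)
(p2 /\ ~~((((~p1 -> (p1 -> p1)) /\ p1) /\ ((~p2 /\ ~p2) /\ p2)) /\ (~p2 /\ ~~p2))) = min(0.44, 0) = 0
(~(p1 \/ ~p2) /\ (p2 /\ ~~((((~p1 -> (p1 -> p1)) /\ p1) /\ ((~p2 /\ ~p2) /\ p2)) /\ (~p2 /\ ~~p2)))) = min(0, 0) = 0

0.00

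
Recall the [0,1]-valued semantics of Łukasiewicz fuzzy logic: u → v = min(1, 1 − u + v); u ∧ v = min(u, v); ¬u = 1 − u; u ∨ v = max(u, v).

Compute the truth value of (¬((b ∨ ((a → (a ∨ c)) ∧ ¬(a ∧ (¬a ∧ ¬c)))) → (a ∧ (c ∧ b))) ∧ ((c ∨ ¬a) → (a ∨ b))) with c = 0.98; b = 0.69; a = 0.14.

(a ∨ c) = max(0.14, 0.98) = 0.98
(a → (a ∨ c)): min(1, 1 − 0.14 + 0.98) = 1
¬a: Łukasiewicz ¬ gives 1 − 0.14 = 0.86
¬c: Łukasiewicz ¬ gives 1 − 0.98 = 0.02
(¬a ∧ ¬c) = min(0.86, 0.02) = 0.02
(a ∧ (¬a ∧ ¬c)) = min(0.14, 0.02) = 0.02
¬(a ∧ (¬a ∧ ¬c)): Łukasiewicz ¬ gives 1 − 0.02 = 0.98
((a → (a ∨ c)) ∧ ¬(a ∧ (¬a ∧ ¬c))) = min(1, 0.98) = 0.98
(b ∨ ((a → (a ∨ c)) ∧ ¬(a ∧ (¬a ∧ ¬c)))) = max(0.69, 0.98) = 0.98
(c ∧ b) = min(0.98, 0.69) = 0.69
(a ∧ (c ∧ b)) = min(0.14, 0.69) = 0.14
((b ∨ ((a → (a ∨ c)) ∧ ¬(a ∧ (¬a ∧ ¬c)))) → (a ∧ (c ∧ b))): min(1, 1 − 0.98 + 0.14) = 0.16
¬((b ∨ ((a → (a ∨ c)) ∧ ¬(a ∧ (¬a ∧ ¬c)))) → (a ∧ (c ∧ b))): Łukasiewicz ¬ gives 1 − 0.16 = 0.84
¬a: Łukasiewicz ¬ gives 1 − 0.14 = 0.86
(c ∨ ¬a) = max(0.98, 0.86) = 0.98
(a ∨ b) = max(0.14, 0.69) = 0.69
((c ∨ ¬a) → (a ∨ b)): min(1, 1 − 0.98 + 0.69) = 0.71
(¬((b ∨ ((a → (a ∨ c)) ∧ ¬(a ∧ (¬a ∧ ¬c)))) → (a ∧ (c ∧ b))) ∧ ((c ∨ ¬a) → (a ∨ b))) = min(0.84, 0.71) = 0.71

0.71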